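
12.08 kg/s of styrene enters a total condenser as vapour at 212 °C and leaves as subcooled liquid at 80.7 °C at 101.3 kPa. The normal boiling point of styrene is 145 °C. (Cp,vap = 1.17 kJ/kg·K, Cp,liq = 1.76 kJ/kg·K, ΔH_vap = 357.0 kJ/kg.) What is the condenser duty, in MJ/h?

vapour 212→145 °C: -78.39 kJ/kg
condensation at 145 °C: -357 kJ/kg
liquid 145→80.7 °C: -113.17 kJ/kg
Δh = -78.39 + -357 + -113.17 = -548.56 kJ/kg
Q = ṁ·Δh = 12.08 kg/s × -548.56 kJ/kg = -6626.6 kJ/s
|Q| = 6626.6 kW = 23856 MJ/h

Q_c = 23900 MJ/h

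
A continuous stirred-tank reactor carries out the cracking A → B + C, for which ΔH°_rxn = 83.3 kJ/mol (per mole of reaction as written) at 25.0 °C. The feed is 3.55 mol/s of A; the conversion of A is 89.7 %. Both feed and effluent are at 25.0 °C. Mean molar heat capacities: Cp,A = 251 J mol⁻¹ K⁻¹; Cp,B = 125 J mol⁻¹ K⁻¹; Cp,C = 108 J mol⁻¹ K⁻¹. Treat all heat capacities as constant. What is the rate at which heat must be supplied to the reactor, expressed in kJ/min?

Extent of reaction ξ = 0.897 × 3.55 = 3.1843 mol/s
Reaction term: ξ·ΔH°_rxn = 3.1843 × 83.3 = 265.26 kJ/s
Q = ΔH = 265.26 kJ/s = 265.26 kW
Heat supplied = 15915 kJ/min

Q_in = 15900 kJ/min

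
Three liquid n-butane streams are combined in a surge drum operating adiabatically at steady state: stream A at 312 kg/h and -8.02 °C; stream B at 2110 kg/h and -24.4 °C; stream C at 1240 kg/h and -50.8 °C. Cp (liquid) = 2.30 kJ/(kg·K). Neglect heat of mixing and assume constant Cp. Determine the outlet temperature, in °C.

Adiabatic, steady state ⇒ Σ ṁᵢCp,ᵢ(T_out − Tᵢ) = 0
T_out = Σ ṁᵢCp,ᵢTᵢ / Σ ṁᵢCp,ᵢ
      = -269050 / 8422.6 = -31.944 °C

T_out = -31.9 °C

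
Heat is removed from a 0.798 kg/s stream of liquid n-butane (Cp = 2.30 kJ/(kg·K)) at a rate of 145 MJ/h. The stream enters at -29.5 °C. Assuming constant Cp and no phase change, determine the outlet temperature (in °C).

Q = 145 MJ/h = 40.278 kJ/s
ΔT = Q/(ṁ·Cp) = 40.278/(0.798×2.30) = 21.945 K
T_out = -29.5 − 21.945 = -51.445 °C

T_out = -51.4 °C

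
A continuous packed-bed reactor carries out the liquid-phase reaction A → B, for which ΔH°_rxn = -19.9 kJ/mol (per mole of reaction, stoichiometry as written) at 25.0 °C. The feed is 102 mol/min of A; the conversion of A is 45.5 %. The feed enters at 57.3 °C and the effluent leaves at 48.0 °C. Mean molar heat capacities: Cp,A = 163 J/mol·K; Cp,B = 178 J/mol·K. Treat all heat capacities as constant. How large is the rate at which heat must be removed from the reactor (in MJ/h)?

Q_out = 63.7 MJ/h

Extent of reaction ξ = 0.455 × 102 = 46.41 mol/min
Reaction term: ξ·ΔH°_rxn = 46.41 × -19.9 = -923.56 kJ/min
Sensible, feed 57.3→25 °C: -537.02 kJ/min
Outlet flows (mol/min): A 55.59, B 46.41
Sensible, products 25→48.0 °C: 398.41 kJ/min
Q = ΔH = -1062.2 kJ/min = -17.703 kW
Heat removed = 63.73 MJ/h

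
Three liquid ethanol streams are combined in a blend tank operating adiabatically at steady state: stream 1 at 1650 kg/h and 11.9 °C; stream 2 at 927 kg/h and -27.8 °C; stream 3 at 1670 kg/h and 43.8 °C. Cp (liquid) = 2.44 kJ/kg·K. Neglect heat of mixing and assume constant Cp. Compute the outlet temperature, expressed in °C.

Adiabatic, steady state ⇒ Σ ṁᵢCp,ᵢ(T_out − Tᵢ) = 0
T_out = Σ ṁᵢCp,ᵢTᵢ / Σ ṁᵢCp,ᵢ
      = 163510 / 10363 = 15.778 °C

T_out = 15.8 °C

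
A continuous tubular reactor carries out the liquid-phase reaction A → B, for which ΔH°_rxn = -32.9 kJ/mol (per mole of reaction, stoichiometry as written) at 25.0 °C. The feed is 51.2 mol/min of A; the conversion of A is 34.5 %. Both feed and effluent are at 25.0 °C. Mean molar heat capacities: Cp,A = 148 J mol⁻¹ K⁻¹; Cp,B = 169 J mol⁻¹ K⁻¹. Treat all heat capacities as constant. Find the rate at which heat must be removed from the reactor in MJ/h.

Q_out = 34.9 MJ/h

Extent of reaction ξ = 0.345 × 51.2 = 17.664 mol/min
Reaction term: ξ·ΔH°_rxn = 17.664 × -32.9 = -581.15 kJ/min
Q = ΔH = -581.15 kJ/min = -9.6858 kW
Heat removed = 34.869 MJ/h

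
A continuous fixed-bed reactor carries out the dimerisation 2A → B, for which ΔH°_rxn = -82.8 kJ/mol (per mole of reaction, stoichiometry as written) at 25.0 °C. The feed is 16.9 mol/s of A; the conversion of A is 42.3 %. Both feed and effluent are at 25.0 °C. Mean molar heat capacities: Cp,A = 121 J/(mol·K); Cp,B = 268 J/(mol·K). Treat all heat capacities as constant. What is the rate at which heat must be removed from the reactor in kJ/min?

Extent of reaction ξ = 0.423 × 16.9 / 2 = 3.5743 mol/s
Reaction term: ξ·ΔH°_rxn = 3.5743 × -82.8 = -295.96 kJ/s
Q = ΔH = -295.96 kJ/s = -295.96 kW
Heat removed = 17757 kJ/min

Q_out = 17800 kJ/min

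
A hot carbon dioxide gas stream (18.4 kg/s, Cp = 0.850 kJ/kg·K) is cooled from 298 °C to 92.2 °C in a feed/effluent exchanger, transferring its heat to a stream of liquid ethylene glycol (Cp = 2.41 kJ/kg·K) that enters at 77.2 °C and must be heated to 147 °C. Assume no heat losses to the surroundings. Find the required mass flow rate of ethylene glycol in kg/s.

Heat released by hot stream: Q = 18.4 × 0.850 × (298 − 92.2) = 3218.7 kJ/s
Energy balance on cold side (adiabatic exchanger): Q = ṁ_c·Cp_c·(T_c,out − T_c,in)
ṁ_c = 3218.7 / [2.41 × (147 − 77.2)] = 19.134 kg/s

ṁ_c = 19.1 kg/s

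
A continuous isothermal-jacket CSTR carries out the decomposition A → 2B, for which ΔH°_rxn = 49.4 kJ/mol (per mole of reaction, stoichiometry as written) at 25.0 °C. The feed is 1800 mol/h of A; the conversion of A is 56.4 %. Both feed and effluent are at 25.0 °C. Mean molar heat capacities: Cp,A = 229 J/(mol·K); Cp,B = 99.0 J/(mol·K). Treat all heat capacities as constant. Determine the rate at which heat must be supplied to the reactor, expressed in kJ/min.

Q_in = 836 kJ/min

Extent of reaction ξ = 0.564 × 1800 = 1015.2 mol/h
Reaction term: ξ·ΔH°_rxn = 1015.2 × 49.4 = 50151 kJ/h
Q = ΔH = 50151 kJ/h = 13.931 kW
Heat supplied = 835.85 kJ/min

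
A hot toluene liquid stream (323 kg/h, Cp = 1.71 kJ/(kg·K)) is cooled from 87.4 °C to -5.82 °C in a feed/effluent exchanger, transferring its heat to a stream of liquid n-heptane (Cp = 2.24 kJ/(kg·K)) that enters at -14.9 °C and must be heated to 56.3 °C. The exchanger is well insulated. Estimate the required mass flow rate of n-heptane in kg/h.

Heat released by hot stream: Q = 323 × 1.71 × (87.4 − -5.82) = 51488 kJ/h
Energy balance on cold side (adiabatic exchanger): Q = ṁ_c·Cp_c·(T_c,out − T_c,in)
ṁ_c = 51488 / [2.24 × (56.3 − -14.9)] = 322.83 kg/h

ṁ_c = 323 kg/h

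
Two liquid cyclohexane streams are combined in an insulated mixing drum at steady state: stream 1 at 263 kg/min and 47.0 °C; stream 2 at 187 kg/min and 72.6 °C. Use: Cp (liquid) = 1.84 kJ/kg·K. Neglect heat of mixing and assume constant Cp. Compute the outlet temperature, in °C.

T_out = 57.6 °C

Adiabatic, steady state ⇒ Σ ṁᵢCp,ᵢ(T_out − Tᵢ) = 0
Σ ṁᵢCp,ᵢTᵢ = 263×1.84×47.0 + 187×1.84×72.6 = 47724
Σ ṁᵢCp,ᵢ = 263×1.84 + 187×1.84 = 828
T_out = 47724 / 828 = 57.638 °C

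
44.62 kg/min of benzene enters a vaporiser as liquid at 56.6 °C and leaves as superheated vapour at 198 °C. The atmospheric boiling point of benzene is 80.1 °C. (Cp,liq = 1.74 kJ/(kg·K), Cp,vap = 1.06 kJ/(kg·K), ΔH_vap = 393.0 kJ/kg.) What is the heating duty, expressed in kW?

Q = 416 kW

liquid 56.6→80.1 °C: 40.89 kJ/kg
vaporisation at 80.1 °C: 393 kJ/kg
vapour 80.1→198 °C: 124.97 kJ/kg
Δh = 40.89 + 393 + 124.97 = 558.86 kJ/kg
Q = ṁ·Δh = 44.62 kg/min × 558.86 kJ/kg = 24937 kJ/min
|Q| = 415.61 kW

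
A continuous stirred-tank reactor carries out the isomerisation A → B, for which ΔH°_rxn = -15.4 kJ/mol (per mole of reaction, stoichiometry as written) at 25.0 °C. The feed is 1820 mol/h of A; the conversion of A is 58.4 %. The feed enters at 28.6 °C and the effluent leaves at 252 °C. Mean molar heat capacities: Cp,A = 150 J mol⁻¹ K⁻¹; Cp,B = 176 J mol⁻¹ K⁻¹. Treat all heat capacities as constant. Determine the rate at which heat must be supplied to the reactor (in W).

Q_in = 14100 W

Extent of reaction ξ = 0.584 × 1820 = 1062.9 mol/h
Reaction term: ξ·ΔH°_rxn = 1062.9 × -15.4 = -16368 kJ/h
Sensible, feed 28.6→25 °C: -982.8 kJ/h
Outlet flows (mol/h): A 757.12, B 1062.9
Sensible, products 25→252 °C: 68244 kJ/h
Q = ΔH = 50893 kJ/h = 14.137 kW
Heat supplied = 14137 W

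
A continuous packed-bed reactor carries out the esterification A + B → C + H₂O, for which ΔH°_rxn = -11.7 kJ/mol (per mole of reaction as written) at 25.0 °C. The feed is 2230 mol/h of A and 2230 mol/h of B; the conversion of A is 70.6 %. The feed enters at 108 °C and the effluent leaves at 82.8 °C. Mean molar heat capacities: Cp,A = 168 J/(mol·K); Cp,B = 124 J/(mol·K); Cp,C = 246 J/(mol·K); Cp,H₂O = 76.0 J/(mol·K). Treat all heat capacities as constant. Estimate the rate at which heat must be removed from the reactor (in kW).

Q_out = 8.92 kW

Extent of reaction ξ = 0.706 × 2230 = 1574.4 mol/h
Reaction term: ξ·ΔH°_rxn = 1574.4 × -11.7 = -18420 kJ/h
Sensible, feed 108→25 °C: -54046 kJ/h
Outlet flows (mol/h): A 655.62, B 655.62, C 1574.4, H₂O 1574.4
Sensible, products 25→82.8 °C: 40367 kJ/h
Q = ΔH = -32100 kJ/h = -8.9165 kW
Heat removed = 8.9165 kW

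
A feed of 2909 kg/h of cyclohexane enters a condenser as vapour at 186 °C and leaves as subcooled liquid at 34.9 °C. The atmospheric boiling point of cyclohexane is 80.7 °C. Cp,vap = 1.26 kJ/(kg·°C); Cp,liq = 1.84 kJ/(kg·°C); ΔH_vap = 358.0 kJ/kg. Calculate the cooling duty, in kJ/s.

vapour 186→80.7 °C: -132.68 kJ/kg
condensation at 80.7 °C: -358 kJ/kg
liquid 80.7→34.9 °C: -84.272 kJ/kg
Δh = -132.68 + -358 + -84.272 = -574.95 kJ/kg
Q = ṁ·Δh = 2909 kg/h × -574.95 kJ/kg = -1.6725e+06 kJ/h
|Q| = 464.59 kW

Q_c = 465 kJ/s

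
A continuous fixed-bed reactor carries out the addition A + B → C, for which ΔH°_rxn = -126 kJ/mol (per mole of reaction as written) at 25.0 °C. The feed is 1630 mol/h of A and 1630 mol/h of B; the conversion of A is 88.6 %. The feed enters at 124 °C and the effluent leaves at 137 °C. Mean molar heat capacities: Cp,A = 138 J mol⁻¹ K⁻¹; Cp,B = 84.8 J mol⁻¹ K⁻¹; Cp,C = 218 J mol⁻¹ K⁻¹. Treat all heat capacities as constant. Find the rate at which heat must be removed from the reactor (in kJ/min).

Q_out = 2970 kJ/min

Extent of reaction ξ = 0.886 × 1630 = 1444.2 mol/h
Reaction term: ξ·ΔH°_rxn = 1444.2 × -126 = -181970 kJ/h
Sensible, feed 124→25 °C: -35953 kJ/h
Outlet flows (mol/h): A 185.82, B 185.82, C 1444.2
Sensible, products 25→137 °C: 39898 kJ/h
Q = ΔH = -178020 kJ/h = -49.451 kW
Heat removed = 2967 kJ/min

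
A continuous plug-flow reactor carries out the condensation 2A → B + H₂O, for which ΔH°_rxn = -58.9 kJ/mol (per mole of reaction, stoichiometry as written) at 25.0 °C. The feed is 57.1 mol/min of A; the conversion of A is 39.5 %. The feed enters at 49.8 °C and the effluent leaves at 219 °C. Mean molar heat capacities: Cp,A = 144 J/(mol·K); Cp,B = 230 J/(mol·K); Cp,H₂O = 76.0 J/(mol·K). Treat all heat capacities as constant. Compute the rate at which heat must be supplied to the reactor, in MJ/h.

Q_in = 46.0 MJ/h

Extent of reaction ξ = 0.395 × 57.1 / 2 = 11.277 mol/min
Reaction term: ξ·ΔH°_rxn = 11.277 × -58.9 = -664.23 kJ/min
Sensible, feed 49.8→25 °C: -203.92 kJ/min
Outlet flows (mol/min): A 34.546, B 11.277, H₂O 11.277
Sensible, products 25→219 °C: 1634.5 kJ/min
Q = ΔH = 766.38 kJ/min = 12.773 kW
Heat supplied = 45.983 MJ/h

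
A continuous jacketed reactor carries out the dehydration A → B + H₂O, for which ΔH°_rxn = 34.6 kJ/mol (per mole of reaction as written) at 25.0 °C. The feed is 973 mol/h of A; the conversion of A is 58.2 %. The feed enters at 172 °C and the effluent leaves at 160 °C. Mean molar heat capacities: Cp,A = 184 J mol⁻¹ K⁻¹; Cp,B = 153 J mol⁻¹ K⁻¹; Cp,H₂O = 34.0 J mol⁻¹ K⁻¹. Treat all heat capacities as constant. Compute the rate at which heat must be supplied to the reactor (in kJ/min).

Extent of reaction ξ = 0.582 × 973 = 566.29 mol/h
Reaction term: ξ·ΔH°_rxn = 566.29 × 34.6 = 19593 kJ/h
Sensible, feed 172→25 °C: -26318 kJ/h
Outlet flows (mol/h): A 406.71, B 566.29, H₂O 566.29
Sensible, products 25→160 °C: 24399 kJ/h
Q = ΔH = 17674 kJ/h = 4.9096 kW
Heat supplied = 294.57 kJ/min

Q_in = 295 kJ/min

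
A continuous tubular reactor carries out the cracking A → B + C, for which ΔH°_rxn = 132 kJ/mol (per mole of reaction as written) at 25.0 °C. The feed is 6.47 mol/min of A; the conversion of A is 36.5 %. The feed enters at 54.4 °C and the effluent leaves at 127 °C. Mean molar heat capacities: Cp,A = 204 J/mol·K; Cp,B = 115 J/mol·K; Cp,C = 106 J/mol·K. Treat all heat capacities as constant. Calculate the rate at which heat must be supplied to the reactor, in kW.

Extent of reaction ξ = 0.365 × 6.47 = 2.3615 mol/min
Reaction term: ξ·ΔH°_rxn = 2.3615 × 132 = 311.72 kJ/min
Sensible, feed 54.4→25 °C: -38.804 kJ/min
Outlet flows (mol/min): A 4.1084, B 2.3615, C 2.3615
Sensible, products 25→127 °C: 138.72 kJ/min
Q = ΔH = 411.64 kJ/min = 6.8607 kW
Heat supplied = 6.8607 kW

Q_in = 6.86 kW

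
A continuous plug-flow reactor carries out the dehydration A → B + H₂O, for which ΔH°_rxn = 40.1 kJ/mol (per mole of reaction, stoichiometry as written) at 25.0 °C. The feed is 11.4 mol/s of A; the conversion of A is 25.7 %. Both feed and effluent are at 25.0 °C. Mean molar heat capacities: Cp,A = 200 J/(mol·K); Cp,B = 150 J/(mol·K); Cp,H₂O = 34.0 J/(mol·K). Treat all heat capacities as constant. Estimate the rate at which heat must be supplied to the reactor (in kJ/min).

Q_in = 7050 kJ/min

Extent of reaction ξ = 0.257 × 11.4 = 2.9298 mol/s
Reaction term: ξ·ΔH°_rxn = 2.9298 × 40.1 = 117.48 kJ/s
Q = ΔH = 117.48 kJ/s = 117.48 kW
Heat supplied = 7049.1 kJ/min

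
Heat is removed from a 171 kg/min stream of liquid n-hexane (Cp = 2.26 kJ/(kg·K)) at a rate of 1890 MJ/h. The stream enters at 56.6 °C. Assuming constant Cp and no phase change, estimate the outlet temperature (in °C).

Q = 1890 MJ/h = 31500 kJ/min
ΔT = Q/(ṁ·Cp) = 31500/(171×2.26) = 81.509 K
T_out = 56.6 − 81.509 = -24.909 °C

T_out = -24.9 °C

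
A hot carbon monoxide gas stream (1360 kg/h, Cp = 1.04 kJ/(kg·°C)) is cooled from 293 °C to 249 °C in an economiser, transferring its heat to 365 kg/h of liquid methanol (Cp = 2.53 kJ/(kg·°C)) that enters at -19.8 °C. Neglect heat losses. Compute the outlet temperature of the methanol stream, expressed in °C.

Heat released by hot stream: Q = 1360 × 1.04 × (293 − 249) = 62234 kJ/h
Energy balance on cold side (adiabatic exchanger): Q = ṁ_c·Cp_c·(T_c,out − T_c,in)
T_c,out = -19.8 + 62234/(365 × 2.53) = 47.592 °C

T_c,out = 47.6 °C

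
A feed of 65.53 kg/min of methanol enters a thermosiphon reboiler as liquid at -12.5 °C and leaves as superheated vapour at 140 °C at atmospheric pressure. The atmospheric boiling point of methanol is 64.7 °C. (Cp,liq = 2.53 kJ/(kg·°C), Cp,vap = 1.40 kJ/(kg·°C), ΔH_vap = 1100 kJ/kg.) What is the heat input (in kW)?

Q = 1530 kW

liquid -12.5→64.7 °C: 195.32 kJ/kg
vaporisation at 64.7 °C: 1100 kJ/kg
vapour 64.7→140 °C: 105.42 kJ/kg
Δh = 195.32 + 1100 + 105.42 = 1400.7 kJ/kg
Q = ṁ·Δh = 65.53 kg/min × 1400.7 kJ/kg = 91790 kJ/min
|Q| = 1529.8 kW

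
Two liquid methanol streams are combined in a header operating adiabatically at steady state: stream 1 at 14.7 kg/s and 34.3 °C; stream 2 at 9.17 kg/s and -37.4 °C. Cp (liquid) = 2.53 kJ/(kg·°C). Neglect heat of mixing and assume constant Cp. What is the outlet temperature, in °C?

Energy balance with Q = 0: Σ ṁᵢCp,ᵢ(T_out − Tᵢ) = 0
T_out = Σ ṁᵢCp,ᵢTᵢ / Σ ṁᵢCp,ᵢ
      = 407.97 / 60.391 = 6.7554 °C

T_out = 6.76 °C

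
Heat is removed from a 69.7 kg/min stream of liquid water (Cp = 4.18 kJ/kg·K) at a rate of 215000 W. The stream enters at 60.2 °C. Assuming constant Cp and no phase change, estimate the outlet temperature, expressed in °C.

T_out = 15.9 °C

Q = 215000 W = 12900 kJ/min
ΔT = Q/(ṁ·Cp) = 12900/(69.7×4.18) = 44.277 K
T_out = 60.2 − 44.277 = 15.923 °C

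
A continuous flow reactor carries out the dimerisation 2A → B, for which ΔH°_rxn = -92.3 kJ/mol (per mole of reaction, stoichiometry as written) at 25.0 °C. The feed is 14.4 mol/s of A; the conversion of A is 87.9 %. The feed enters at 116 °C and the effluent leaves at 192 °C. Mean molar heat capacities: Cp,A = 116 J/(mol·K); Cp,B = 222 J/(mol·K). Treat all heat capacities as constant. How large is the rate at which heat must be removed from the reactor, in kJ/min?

Q_out = 28100 kJ/min

Extent of reaction ξ = 0.879 × 14.4 / 2 = 6.3288 mol/s
Reaction term: ξ·ΔH°_rxn = 6.3288 × -92.3 = -584.15 kJ/s
Sensible, feed 116→25 °C: -152.01 kJ/s
Outlet flows (mol/s): A 1.7424, B 6.3288
Sensible, products 25→192 °C: 268.39 kJ/s
Q = ΔH = -467.77 kJ/s = -467.77 kW
Heat removed = 28066 kJ/min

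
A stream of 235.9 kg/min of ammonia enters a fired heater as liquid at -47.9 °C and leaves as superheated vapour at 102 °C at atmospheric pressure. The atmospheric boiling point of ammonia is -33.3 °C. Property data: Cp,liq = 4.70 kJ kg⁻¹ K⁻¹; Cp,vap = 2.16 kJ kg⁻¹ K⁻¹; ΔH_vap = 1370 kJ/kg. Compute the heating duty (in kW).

liquid -47.9→-33.3 °C: 68.62 kJ/kg
vaporisation at -33.3 °C: 1370 kJ/kg
vapour -33.3→102 °C: 292.25 kJ/kg
Δh = 68.62 + 1370 + 292.25 = 1730.9 kJ/kg
Q = ṁ·Δh = 235.9 kg/min × 1730.9 kJ/kg = 408310 kJ/min
|Q| = 6805.2 kW

Q = 6810 kW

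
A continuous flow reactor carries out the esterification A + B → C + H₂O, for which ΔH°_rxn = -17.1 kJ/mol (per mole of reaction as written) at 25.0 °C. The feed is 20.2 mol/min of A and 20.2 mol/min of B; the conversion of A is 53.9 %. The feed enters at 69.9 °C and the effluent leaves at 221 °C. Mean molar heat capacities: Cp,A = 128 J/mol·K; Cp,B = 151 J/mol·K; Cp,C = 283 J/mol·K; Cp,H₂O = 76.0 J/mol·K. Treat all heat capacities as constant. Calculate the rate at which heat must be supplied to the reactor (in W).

Extent of reaction ξ = 0.539 × 20.2 = 10.888 mol/min
Reaction term: ξ·ΔH°_rxn = 10.888 × -17.1 = -186.18 kJ/min
Sensible, feed 69.9→25 °C: -253.05 kJ/min
Outlet flows (mol/min): A 9.3122, B 9.3122, C 10.888, H₂O 10.888
Sensible, products 25→221 °C: 1275.3 kJ/min
Q = ΔH = 836.11 kJ/min = 13.935 kW
Heat supplied = 13935 W

Q_in = 13900 W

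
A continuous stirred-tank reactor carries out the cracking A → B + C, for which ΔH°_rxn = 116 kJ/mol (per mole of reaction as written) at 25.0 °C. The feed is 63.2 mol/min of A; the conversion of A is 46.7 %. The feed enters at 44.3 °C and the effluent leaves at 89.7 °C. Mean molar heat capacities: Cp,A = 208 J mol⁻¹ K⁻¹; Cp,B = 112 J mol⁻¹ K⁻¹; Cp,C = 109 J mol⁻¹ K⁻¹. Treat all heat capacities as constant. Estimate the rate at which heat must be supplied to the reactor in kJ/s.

Extent of reaction ξ = 0.467 × 63.2 = 29.514 mol/min
Reaction term: ξ·ΔH°_rxn = 29.514 × 116 = 3423.7 kJ/min
Sensible, feed 44.3→25 °C: -253.71 kJ/min
Outlet flows (mol/min): A 33.686, B 29.514, C 29.514
Sensible, products 25→89.7 °C: 875.34 kJ/min
Q = ΔH = 4045.3 kJ/min = 67.422 kW
Heat supplied = 67.422 kJ/s

Q_in = 67.4 kJ/s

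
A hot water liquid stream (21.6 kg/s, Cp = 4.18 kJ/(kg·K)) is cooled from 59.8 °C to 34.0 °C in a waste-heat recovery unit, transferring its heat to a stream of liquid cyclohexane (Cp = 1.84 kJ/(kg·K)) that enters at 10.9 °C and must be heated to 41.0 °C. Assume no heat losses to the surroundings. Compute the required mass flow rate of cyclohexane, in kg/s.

Heat released by hot stream: Q = 21.6 × 4.18 × (59.8 − 34.0) = 2329.4 kJ/s
Energy balance on cold side (adiabatic exchanger): Q = ṁ_c·Cp_c·(T_c,out − T_c,in)
ṁ_c = 2329.4 / [1.84 × (41.0 − 10.9)] = 42.06 kg/s

ṁ_c = 42.1 kg/s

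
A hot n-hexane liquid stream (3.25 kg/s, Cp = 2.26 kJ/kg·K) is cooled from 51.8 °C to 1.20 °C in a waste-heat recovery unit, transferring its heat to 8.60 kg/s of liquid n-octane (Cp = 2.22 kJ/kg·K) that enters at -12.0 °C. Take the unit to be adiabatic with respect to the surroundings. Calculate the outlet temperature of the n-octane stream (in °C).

Heat released by hot stream: Q = 3.25 × 2.26 × (51.8 − 1.20) = 371.66 kJ/s
Energy balance on cold side (adiabatic exchanger): Q = ṁ_c·Cp_c·(T_c,out − T_c,in)
T_c,out = -12.0 + 371.66/(8.60 × 2.22) = 7.4666 °C

T_c,out = 7.47 °C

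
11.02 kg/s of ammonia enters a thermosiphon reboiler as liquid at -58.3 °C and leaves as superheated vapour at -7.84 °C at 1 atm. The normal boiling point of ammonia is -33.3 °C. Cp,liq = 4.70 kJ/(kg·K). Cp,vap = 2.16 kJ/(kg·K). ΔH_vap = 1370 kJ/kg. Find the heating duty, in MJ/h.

Q = 61200 MJ/h

liquid -58.3→-33.3 °C: 117.5 kJ/kg
vaporisation at -33.3 °C: 1370 kJ/kg
vapour -33.3→-7.84 °C: 54.994 kJ/kg
Δh = 117.5 + 1370 + 54.994 = 1542.5 kJ/kg
Q = ṁ·Δh = 11.02 kg/s × 1542.5 kJ/kg = 16998 kJ/s
|Q| = 16998 kW = 61194 MJ/h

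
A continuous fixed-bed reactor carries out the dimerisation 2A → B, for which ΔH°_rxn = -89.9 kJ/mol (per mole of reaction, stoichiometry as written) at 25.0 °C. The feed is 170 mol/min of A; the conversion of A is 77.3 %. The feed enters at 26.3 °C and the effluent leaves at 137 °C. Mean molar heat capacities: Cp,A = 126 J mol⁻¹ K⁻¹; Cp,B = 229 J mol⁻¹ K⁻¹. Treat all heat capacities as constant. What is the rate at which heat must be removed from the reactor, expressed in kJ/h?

Q_out = 222000 kJ/h

Extent of reaction ξ = 0.773 × 170 / 2 = 65.705 mol/min
Reaction term: ξ·ΔH°_rxn = 65.705 × -89.9 = -5906.9 kJ/min
Sensible, feed 26.3→25 °C: -27.846 kJ/min
Outlet flows (mol/min): A 38.59, B 65.705
Sensible, products 25→137 °C: 2229.8 kJ/min
Q = ΔH = -3704.9 kJ/min = -61.749 kW
Heat removed = 222300 kJ/h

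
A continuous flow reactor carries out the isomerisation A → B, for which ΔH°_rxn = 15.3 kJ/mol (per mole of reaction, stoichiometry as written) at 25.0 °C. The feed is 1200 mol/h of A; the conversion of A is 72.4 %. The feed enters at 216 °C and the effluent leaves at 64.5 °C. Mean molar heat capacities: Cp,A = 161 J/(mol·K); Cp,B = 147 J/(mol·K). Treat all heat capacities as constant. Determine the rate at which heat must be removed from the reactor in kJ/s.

Extent of reaction ξ = 0.724 × 1200 = 868.8 mol/h
Reaction term: ξ·ΔH°_rxn = 868.8 × 15.3 = 13293 kJ/h
Sensible, feed 216→25 °C: -36901 kJ/h
Outlet flows (mol/h): A 331.2, B 868.8
Sensible, products 25→64.5 °C: 7151 kJ/h
Q = ΔH = -16458 kJ/h = -4.5716 kW
Heat removed = 4.5716 kJ/s

Q_out = 4.57 kJ/s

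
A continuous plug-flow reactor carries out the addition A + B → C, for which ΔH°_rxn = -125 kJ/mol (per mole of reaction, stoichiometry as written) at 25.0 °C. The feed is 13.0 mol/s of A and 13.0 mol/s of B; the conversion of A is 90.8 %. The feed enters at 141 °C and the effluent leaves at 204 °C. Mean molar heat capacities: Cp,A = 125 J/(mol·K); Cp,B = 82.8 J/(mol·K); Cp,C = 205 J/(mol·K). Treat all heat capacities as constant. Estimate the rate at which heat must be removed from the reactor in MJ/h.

Extent of reaction ξ = 0.908 × 13.0 = 11.804 mol/s
Reaction term: ξ·ΔH°_rxn = 11.804 × -125 = -1475.5 kJ/s
Sensible, feed 141→25 °C: -313.36 kJ/s
Outlet flows (mol/s): A 1.196, B 1.196, C 11.804
Sensible, products 25→204 °C: 477.63 kJ/s
Q = ΔH = -1311.2 kJ/s = -1311.2 kW
Heat removed = 4720.4 MJ/h

Q_out = 4720 MJ/h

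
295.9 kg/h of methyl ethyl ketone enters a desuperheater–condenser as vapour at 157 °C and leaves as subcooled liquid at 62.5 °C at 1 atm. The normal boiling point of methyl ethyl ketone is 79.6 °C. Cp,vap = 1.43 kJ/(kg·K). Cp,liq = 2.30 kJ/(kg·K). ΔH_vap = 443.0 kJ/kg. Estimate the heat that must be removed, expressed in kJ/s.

vapour 157→79.6 °C: -110.68 kJ/kg
condensation at 79.6 °C: -443 kJ/kg
liquid 79.6→62.5 °C: -39.33 kJ/kg
Δh = -110.68 + -443 + -39.33 = -593.01 kJ/kg
Q = ṁ·Δh = 295.9 kg/h × -593.01 kJ/kg = -175470 kJ/h
|Q| = 48.742 kW

Q_c = 48.7 kJ/s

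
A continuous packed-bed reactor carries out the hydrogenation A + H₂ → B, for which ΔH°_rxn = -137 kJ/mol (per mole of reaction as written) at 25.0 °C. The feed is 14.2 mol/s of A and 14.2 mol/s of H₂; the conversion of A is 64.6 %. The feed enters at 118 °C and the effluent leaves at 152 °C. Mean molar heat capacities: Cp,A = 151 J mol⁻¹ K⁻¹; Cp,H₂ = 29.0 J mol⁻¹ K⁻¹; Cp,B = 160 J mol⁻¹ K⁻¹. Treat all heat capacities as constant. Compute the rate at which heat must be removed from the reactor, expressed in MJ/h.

Extent of reaction ξ = 0.646 × 14.2 = 9.1732 mol/s
Reaction term: ξ·ΔH°_rxn = 9.1732 × -137 = -1256.7 kJ/s
Sensible, feed 118→25 °C: -237.71 kJ/s
Outlet flows (mol/s): A 5.0268, H₂ 5.0268, B 9.1732
Sensible, products 25→152 °C: 301.31 kJ/s
Q = ΔH = -1193.1 kJ/s = -1193.1 kW
Heat removed = 4295.2 MJ/h

Q_out = 4300 MJ/h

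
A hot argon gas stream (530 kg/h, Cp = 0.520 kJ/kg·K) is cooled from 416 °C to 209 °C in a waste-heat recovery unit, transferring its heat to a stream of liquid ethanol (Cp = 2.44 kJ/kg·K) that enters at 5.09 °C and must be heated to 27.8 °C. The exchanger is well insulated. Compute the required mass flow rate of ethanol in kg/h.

Heat released by hot stream: Q = 530 × 0.520 × (416 − 209) = 57049 kJ/h
Energy balance on cold side (adiabatic exchanger): Q = ṁ_c·Cp_c·(T_c,out − T_c,in)
ṁ_c = 57049 / [2.44 × (27.8 − 5.09)] = 1029.5 kg/h

ṁ_c = 1030 kg/h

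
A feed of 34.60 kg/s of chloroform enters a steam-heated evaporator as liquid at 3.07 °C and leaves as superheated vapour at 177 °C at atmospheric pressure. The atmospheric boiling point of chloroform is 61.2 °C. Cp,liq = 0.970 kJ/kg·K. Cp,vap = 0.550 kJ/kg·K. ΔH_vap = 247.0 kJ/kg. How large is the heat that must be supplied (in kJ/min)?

liquid 3.07→61.2 °C: 56.386 kJ/kg
vaporisation at 61.2 °C: 247 kJ/kg
vapour 61.2→177 °C: 63.69 kJ/kg
Δh = 56.386 + 247 + 63.69 = 367.08 kJ/kg
Q = ṁ·Δh = 34.60 kg/s × 367.08 kJ/kg = 12701 kJ/s
|Q| = 12701 kW = 762050 kJ/min

Q = 762000 kJ/min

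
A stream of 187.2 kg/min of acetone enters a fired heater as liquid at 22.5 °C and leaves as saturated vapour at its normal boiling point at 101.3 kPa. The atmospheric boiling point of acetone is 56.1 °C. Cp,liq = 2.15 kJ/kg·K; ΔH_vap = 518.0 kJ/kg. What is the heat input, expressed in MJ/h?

Q = 6630 MJ/h

liquid 22.5→56.1 °C: 72.24 kJ/kg
vaporisation at 56.1 °C: 518 kJ/kg
Δh = 72.24 + 518 = 590.24 kJ/kg
Q = ṁ·Δh = 187.2 kg/min × 590.24 kJ/kg = 110490 kJ/min
|Q| = 1841.5 kW = 6629.6 MJ/h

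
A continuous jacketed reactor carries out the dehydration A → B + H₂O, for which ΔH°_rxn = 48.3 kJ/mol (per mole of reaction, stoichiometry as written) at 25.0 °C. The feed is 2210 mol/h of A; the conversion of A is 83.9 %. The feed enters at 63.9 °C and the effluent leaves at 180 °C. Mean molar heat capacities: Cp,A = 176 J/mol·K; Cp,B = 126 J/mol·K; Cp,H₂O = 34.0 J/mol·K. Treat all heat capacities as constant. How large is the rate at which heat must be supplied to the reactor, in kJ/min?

Q_in = 2170 kJ/min

Extent of reaction ξ = 0.839 × 2210 = 1854.2 mol/h
Reaction term: ξ·ΔH°_rxn = 1854.2 × 48.3 = 89557 kJ/h
Sensible, feed 63.9→25 °C: -15131 kJ/h
Outlet flows (mol/h): A 355.81, B 1854.2, H₂O 1854.2
Sensible, products 25→180 °C: 55690 kJ/h
Q = ΔH = 130120 kJ/h = 36.144 kW
Heat supplied = 2168.6 kJ/min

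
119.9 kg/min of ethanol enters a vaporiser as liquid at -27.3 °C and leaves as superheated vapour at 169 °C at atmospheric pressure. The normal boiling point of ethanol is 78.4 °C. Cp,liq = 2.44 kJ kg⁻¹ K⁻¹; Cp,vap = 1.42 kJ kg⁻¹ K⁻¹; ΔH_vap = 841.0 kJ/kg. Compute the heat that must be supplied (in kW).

Q = 2450 kW

liquid -27.3→78.4 °C: 257.91 kJ/kg
vaporisation at 78.4 °C: 841 kJ/kg
vapour 78.4→169 °C: 128.65 kJ/kg
Δh = 257.91 + 841 + 128.65 = 1227.6 kJ/kg
Q = ṁ·Δh = 119.9 kg/min × 1227.6 kJ/kg = 147180 kJ/min
|Q| = 2453.1 kW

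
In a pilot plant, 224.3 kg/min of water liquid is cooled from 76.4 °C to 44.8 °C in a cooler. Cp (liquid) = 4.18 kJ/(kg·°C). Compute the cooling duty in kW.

Q = ṁ·Cp·ΔT = 224.3 × 4.18 × (44.8 − 76.4) = -29627 kJ/min
Converting: 29627 / 60 s = 493.79 kW

Q_c = 494 kW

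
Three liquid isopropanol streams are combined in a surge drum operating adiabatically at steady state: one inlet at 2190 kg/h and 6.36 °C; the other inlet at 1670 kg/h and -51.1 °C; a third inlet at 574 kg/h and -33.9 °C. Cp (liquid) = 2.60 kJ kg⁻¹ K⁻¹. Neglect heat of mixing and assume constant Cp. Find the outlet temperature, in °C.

T_out = -20.5 °C

Adiabatic, steady state ⇒ Σ ṁᵢCp,ᵢ(T_out − Tᵢ) = 0
T_out = Σ ṁᵢCp,ᵢTᵢ / Σ ṁᵢCp,ᵢ
      = -236250 / 11528 = -20.493 °C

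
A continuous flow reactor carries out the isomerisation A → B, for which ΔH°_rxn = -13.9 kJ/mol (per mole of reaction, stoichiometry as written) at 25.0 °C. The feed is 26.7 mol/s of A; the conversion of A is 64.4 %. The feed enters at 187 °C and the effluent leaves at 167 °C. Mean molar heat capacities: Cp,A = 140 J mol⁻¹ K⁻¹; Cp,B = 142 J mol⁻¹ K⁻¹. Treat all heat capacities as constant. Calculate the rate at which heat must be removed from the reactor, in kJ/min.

Q_out = 18500 kJ/min

Extent of reaction ξ = 0.644 × 26.7 = 17.195 mol/s
Reaction term: ξ·ΔH°_rxn = 17.195 × -13.9 = -239.01 kJ/s
Sensible, feed 187→25 °C: -605.56 kJ/s
Outlet flows (mol/s): A 9.5052, B 17.195
Sensible, products 25→167 °C: 535.68 kJ/s
Q = ΔH = -308.88 kJ/s = -308.88 kW
Heat removed = 18533 kJ/min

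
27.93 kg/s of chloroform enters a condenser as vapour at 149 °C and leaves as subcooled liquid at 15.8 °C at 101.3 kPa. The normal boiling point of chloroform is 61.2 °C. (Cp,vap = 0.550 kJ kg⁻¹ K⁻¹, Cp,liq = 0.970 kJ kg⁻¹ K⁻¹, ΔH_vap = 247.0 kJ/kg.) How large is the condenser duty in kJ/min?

Q_c = 569000 kJ/min

vapour 149→61.2 °C: -48.29 kJ/kg
condensation at 61.2 °C: -247 kJ/kg
liquid 61.2→15.8 °C: -44.038 kJ/kg
Δh = -48.29 + -247 + -44.038 = -339.33 kJ/kg
Q = ṁ·Δh = 27.93 kg/s × -339.33 kJ/kg = -9477.4 kJ/s
|Q| = 9477.4 kW = 568650 kJ/min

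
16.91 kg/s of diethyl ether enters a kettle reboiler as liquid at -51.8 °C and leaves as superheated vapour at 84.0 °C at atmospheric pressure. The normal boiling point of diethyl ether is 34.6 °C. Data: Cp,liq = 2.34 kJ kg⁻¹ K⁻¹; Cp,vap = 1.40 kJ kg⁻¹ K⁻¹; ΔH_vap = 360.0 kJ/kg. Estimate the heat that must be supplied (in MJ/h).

liquid -51.8→34.6 °C: 202.18 kJ/kg
vaporisation at 34.6 °C: 360 kJ/kg
vapour 34.6→84.0 °C: 69.16 kJ/kg
Δh = 202.18 + 360 + 69.16 = 631.34 kJ/kg
Q = ṁ·Δh = 16.91 kg/s × 631.34 kJ/kg = 10676 kJ/s
|Q| = 10676 kW = 38433 MJ/h

Q = 38400 MJ/h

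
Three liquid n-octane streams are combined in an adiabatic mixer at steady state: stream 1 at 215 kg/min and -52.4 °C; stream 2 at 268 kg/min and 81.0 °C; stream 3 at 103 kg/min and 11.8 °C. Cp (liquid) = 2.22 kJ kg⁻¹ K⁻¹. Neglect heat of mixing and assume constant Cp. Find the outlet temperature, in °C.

No heat crosses the boundary, so H_out = H_in.
T_out = Σ ṁᵢCp,ᵢTᵢ / Σ ṁᵢCp,ᵢ
      = 25879 / 1300.9 = 19.893 °C

T_out = 19.9 °C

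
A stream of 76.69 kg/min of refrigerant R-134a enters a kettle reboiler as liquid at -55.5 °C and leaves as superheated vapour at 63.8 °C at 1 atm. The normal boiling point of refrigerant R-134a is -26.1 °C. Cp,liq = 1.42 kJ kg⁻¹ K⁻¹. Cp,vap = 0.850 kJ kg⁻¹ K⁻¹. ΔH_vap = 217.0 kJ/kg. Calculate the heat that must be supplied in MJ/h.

Q = 1540 MJ/h

liquid -55.5→-26.1 °C: 41.748 kJ/kg
vaporisation at -26.1 °C: 217 kJ/kg
vapour -26.1→63.8 °C: 76.415 kJ/kg
Δh = 41.748 + 217 + 76.415 = 335.16 kJ/kg
Q = ṁ·Δh = 76.69 kg/min × 335.16 kJ/kg = 25704 kJ/min
|Q| = 428.39 kW = 1542.2 MJ/h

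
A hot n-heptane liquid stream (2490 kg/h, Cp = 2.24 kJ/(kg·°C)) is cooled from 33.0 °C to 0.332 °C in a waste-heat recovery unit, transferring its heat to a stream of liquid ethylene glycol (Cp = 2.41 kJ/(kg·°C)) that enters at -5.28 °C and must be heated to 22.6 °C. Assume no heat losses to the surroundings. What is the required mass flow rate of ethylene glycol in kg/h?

Heat released by hot stream: Q = 2490 × 2.24 × (33.0 − 0.332) = 182210 kJ/h
Energy balance on cold side (adiabatic exchanger): Q = ṁ_c·Cp_c·(T_c,out − T_c,in)
ṁ_c = 182210 / [2.41 × (22.6 − -5.28)] = 2711.8 kg/h

ṁ_c = 2710 kg/h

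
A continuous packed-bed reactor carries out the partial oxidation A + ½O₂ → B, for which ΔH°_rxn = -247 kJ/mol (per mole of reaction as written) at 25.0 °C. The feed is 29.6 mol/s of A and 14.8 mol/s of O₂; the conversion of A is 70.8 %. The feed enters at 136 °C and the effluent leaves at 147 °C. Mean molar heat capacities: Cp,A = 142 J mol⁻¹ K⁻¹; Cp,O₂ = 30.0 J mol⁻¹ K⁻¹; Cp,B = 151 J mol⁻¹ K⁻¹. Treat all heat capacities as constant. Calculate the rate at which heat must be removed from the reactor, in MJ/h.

Extent of reaction ξ = 0.708 × 29.6 = 20.957 mol/s
Reaction term: ξ·ΔH°_rxn = 20.957 × -247 = -5176.3 kJ/s
Sensible, feed 136→25 °C: -515.84 kJ/s
Outlet flows (mol/s): A 8.6432, O₂ 4.3216, B 20.957
Sensible, products 25→147 °C: 551.62 kJ/s
Q = ΔH = -5140.6 kJ/s = -5140.6 kW
Heat removed = 18506 MJ/h

Q_out = 18500 MJ/h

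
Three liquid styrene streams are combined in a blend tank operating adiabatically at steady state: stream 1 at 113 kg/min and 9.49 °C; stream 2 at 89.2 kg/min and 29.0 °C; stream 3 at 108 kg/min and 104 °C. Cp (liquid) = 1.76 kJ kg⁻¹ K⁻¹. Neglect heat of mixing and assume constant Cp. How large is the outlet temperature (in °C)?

T_out = 48.0 °C

No heat crosses the boundary, so H_out = H_in.
T_out = Σ ṁᵢCp,ᵢTᵢ / Σ ṁᵢCp,ᵢ
      = 26208 / 545.95 = 48.005 °C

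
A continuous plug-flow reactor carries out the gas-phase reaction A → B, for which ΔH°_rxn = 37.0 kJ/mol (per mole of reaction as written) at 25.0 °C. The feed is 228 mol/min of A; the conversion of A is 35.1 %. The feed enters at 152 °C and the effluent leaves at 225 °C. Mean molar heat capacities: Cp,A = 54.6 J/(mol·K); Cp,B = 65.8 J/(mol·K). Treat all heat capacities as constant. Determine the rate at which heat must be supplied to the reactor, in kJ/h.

Extent of reaction ξ = 0.351 × 228 = 80.028 mol/min
Reaction term: ξ·ΔH°_rxn = 80.028 × 37.0 = 2961 kJ/min
Sensible, feed 152→25 °C: -1581 kJ/min
Outlet flows (mol/min): A 147.97, B 80.028
Sensible, products 25→225 °C: 2669 kJ/min
Q = ΔH = 4049.1 kJ/min = 67.484 kW
Heat supplied = 242940 kJ/h

Q_in = 243000 kJ/h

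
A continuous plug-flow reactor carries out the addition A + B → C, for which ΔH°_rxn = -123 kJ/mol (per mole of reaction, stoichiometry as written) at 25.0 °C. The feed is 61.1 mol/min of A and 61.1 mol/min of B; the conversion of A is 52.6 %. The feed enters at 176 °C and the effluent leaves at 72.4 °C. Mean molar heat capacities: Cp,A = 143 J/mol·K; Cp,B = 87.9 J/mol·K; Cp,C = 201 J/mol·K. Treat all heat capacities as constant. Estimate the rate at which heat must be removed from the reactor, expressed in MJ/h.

Q_out = 328 MJ/h

Extent of reaction ξ = 0.526 × 61.1 = 32.139 mol/min
Reaction term: ξ·ΔH°_rxn = 32.139 × -123 = -3953 kJ/min
Sensible, feed 176→25 °C: -2130.3 kJ/min
Outlet flows (mol/min): A 28.961, B 28.961, C 32.139
Sensible, products 25→72.4 °C: 623.17 kJ/min
Q = ΔH = -5460.2 kJ/min = -91.003 kW
Heat removed = 327.61 MJ/h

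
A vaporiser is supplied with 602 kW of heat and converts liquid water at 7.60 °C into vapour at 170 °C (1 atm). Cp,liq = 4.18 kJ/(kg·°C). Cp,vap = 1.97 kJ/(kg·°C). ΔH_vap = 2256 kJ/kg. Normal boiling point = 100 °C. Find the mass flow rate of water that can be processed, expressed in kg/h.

ṁ = 780 kg/h

Δh = 4.18×(100−7.60) + 2256 + 1.97×(170−100) = 2780.1 kJ/kg
Q = 602 kW = 602 kJ/s = 2.1672e+06 kJ/h
ṁ = Q/Δh = 2.1672e+06 / 2780.1 = 779.53 kg/h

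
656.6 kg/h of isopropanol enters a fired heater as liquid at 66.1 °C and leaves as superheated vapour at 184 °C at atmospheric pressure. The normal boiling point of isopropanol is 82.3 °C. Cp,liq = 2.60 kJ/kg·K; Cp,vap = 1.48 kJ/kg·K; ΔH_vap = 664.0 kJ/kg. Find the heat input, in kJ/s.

Q = 156 kJ/s

liquid 66.1→82.3 °C: 42.12 kJ/kg
vaporisation at 82.3 °C: 664 kJ/kg
vapour 82.3→184 °C: 150.52 kJ/kg
Δh = 42.12 + 664 + 150.52 = 856.64 kJ/kg
Q = ṁ·Δh = 656.6 kg/h × 856.64 kJ/kg = 562470 kJ/h
|Q| = 156.24 kW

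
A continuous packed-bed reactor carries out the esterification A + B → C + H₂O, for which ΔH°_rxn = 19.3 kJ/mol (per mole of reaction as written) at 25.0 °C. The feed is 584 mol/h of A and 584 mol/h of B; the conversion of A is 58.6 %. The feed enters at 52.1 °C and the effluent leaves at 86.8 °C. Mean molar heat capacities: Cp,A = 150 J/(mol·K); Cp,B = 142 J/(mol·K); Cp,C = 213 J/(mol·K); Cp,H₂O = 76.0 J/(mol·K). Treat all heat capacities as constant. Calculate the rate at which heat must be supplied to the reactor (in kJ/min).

Q_in = 208 kJ/min

Extent of reaction ξ = 0.586 × 584 = 342.22 mol/h
Reaction term: ξ·ΔH°_rxn = 342.22 × 19.3 = 6604.9 kJ/h
Sensible, feed 52.1→25 °C: -4621.3 kJ/h
Outlet flows (mol/h): A 241.78, B 241.78, C 342.22, H₂O 342.22
Sensible, products 25→86.8 °C: 10475 kJ/h
Q = ΔH = 12459 kJ/h = 3.4608 kW
Heat supplied = 207.65 kJ/min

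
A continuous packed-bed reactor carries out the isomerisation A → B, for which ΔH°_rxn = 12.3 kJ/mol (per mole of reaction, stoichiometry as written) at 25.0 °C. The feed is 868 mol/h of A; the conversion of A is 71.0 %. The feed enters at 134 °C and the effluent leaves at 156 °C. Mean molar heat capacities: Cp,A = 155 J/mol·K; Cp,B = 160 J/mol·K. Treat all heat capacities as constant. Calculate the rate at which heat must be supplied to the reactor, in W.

Q_in = 3040 W

Extent of reaction ξ = 0.710 × 868 = 616.28 mol/h
Reaction term: ξ·ΔH°_rxn = 616.28 × 12.3 = 7580.2 kJ/h
Sensible, feed 134→25 °C: -14665 kJ/h
Outlet flows (mol/h): A 251.72, B 616.28
Sensible, products 25→156 °C: 18028 kJ/h
Q = ΔH = 10944 kJ/h = 3.0399 kW
Heat supplied = 3039.9 W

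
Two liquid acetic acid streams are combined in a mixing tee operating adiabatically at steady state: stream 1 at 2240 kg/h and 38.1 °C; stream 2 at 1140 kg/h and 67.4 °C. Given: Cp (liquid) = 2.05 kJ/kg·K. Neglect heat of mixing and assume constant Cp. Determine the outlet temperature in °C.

No heat crosses the boundary, so H_out = H_in.
T_out = Σ ṁᵢCp,ᵢTᵢ / Σ ṁᵢCp,ᵢ
      = 332470 / 6929 = 47.982 °C

T_out = 48.0 °C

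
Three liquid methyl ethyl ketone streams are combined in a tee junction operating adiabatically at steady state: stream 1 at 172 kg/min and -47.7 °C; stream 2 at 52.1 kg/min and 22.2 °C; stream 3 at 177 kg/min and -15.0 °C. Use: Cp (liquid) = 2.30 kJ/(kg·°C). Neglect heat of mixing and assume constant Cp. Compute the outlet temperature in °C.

Adiabatic, steady state ⇒ Σ ṁᵢCp,ᵢ(T_out − Tᵢ) = 0
Σ ṁᵢCp,ᵢTᵢ = 172×2.30×-47.7 + 52.1×2.30×22.2 + 177×2.30×-15.0 = -22316
Σ ṁᵢCp,ᵢ = 172×2.30 + 52.1×2.30 + 177×2.30 = 922.53
T_out = -22316 / 922.53 = -24.19 °C

T_out = -24.2 °C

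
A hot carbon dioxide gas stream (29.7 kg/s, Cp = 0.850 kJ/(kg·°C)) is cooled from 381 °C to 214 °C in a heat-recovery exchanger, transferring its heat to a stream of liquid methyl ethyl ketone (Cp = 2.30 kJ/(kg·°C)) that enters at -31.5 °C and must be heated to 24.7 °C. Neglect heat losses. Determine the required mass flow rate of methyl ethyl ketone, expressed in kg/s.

ṁ_c = 32.6 kg/s

Heat released by hot stream: Q = 29.7 × 0.850 × (381 − 214) = 4215.9 kJ/s
Energy balance on cold side (adiabatic exchanger): Q = ṁ_c·Cp_c·(T_c,out − T_c,in)
ṁ_c = 4215.9 / [2.30 × (24.7 − -31.5)] = 32.616 kg/s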